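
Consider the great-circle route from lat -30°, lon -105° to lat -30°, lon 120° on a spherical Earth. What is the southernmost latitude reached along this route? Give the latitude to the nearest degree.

≈ -56°

The great circle lies in the plane with unit normal n̂ = (p₁ × p₂)/|p₁ × p₂|.
Here n̂_z ≈ -0.552; the vertex latitude is φ_max = arccos|n̂_z| ≈ 56.5°.
Check via Clairaut: cos φ_max = |cos φ₁| · sin C = cos(30.0°)·sin(140.4°) ≈ 0.552, again giving ≈ 56.5°.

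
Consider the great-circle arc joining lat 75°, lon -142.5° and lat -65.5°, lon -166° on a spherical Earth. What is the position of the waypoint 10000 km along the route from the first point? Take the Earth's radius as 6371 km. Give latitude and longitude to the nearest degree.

Convert each endpoint to a unit vector on the sphere (x = cos φ cos λ, y = cos φ sin λ, z = sin φ).
The central angle between the endpoints is δ = arccos(p₁·p₂) ≈ 2.466 rad (141.3°). The total great-circle distance is δ·R ≈ 2.466 × 6371 ≈ 15713 km, so the target fraction is f = 10000/15713 ≈ 0.636.
Interpolate at f ≈ 0.636 with slerp weights a = sin((1−f)δ)/sin δ ≈ 1.250, b = sin(fδ)/sin δ ≈ 1.600.
p = a·p₁ + b·p₂ ≈ (-0.900, -0.357, -0.248); φ = arcsin(p_z) ≈ -14.39°, λ = atan2(p_y, p_x) ≈ -158.35°.

≈ lat -14°, lon -158°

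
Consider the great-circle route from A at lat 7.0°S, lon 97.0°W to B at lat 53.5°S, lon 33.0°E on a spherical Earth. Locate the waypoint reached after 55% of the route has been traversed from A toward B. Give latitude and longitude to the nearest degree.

The haversine formula gives a central angle δ ≈ 1.856 rad (106.4°) between the endpoints.
Interpolate at f = 0.55 with slerp weights a = sin((1−f)δ)/sin δ ≈ 0.773, b = sin(fδ)/sin δ ≈ 0.889.
p = a·p₁ + b·p₂ ≈ (0.350, -0.473, -0.808); φ = arcsin(p_z) ≈ -53.94°, λ = atan2(p_y, p_x) ≈ -53.54°.

≈ lat 54°S, lon 54°W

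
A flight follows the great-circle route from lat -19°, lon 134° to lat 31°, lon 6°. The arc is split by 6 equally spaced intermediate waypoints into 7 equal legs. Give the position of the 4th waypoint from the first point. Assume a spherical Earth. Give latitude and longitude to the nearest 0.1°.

≈ lat 17.7°, lon 67.0°

Convert each endpoint to a unit vector on the sphere (x = cos φ cos λ, y = cos φ sin λ, z = sin φ).
The central angle between the endpoints is δ = arccos(p₁·p₂) ≈ 2.301 rad (131.8°).
Interpolate at f = 4/7 with slerp weights a = sin((1−f)δ)/sin δ ≈ 1.119, b = sin(fδ)/sin δ ≈ 1.298.
p = a·p₁ + b·p₂ ≈ (0.372, 0.877, 0.304); φ = arcsin(p_z) ≈ 17.71°, λ = atan2(p_y, p_x) ≈ 67.04°.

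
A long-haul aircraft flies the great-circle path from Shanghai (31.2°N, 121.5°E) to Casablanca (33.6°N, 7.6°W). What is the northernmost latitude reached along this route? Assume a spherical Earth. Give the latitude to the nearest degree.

The great circle lies in the plane with unit normal n̂ = (p₁ × p₂)/|p₁ × p₂|.
Here n̂_z ≈ -0.560; the vertex latitude is φ_max = arccos|n̂_z| ≈ 55.9°.
Check via Clairaut: cos φ_max = |cos φ₁| · sin C = cos(31.2°)·sin(40.9°) ≈ 0.560, again giving ≈ 55.9°.

≈ 56°N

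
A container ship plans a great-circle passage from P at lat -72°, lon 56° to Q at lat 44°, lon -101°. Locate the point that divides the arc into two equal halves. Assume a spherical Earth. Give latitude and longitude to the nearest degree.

The haversine formula gives a central angle δ ≈ 2.616 rad (149.9°) between the endpoints.
Interpolate at f = 1/2 with slerp weights a = sin((1−f)δ)/sin δ ≈ 1.926, b = sin(fδ)/sin δ ≈ 1.926.
p = a·p₁ + b·p₂ ≈ (0.068, -0.867, -0.494); φ = arcsin(p_z) ≈ -29.60°, λ = atan2(p_y, p_x) ≈ -85.48°.

≈ lat -30°, lon -85°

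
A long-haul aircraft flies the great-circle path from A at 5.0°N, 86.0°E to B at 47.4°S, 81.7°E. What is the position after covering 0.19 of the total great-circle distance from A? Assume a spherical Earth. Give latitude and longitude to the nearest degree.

≈ 5°S, 85°E

Convert each endpoint to a unit vector on the sphere (x = cos φ cos λ, y = cos φ sin λ, z = sin φ).
The central angle between the endpoints is δ = arccos(p₁·p₂) ≈ 0.917 rad (52.5°).
Interpolate at f = 0.19 with slerp weights a = sin((1−f)δ)/sin δ ≈ 0.852, b = sin(fδ)/sin δ ≈ 0.218.
p = a·p₁ + b·p₂ ≈ (0.081, 0.993, -0.086); φ = arcsin(p_z) ≈ -4.96°, λ = atan2(p_y, p_x) ≈ 85.36°.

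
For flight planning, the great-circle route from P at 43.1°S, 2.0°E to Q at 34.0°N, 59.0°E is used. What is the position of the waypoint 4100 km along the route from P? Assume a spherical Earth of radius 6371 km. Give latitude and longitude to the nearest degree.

≈ 13°S, 27°E

Convert each endpoint to a unit vector on the sphere (x = cos φ cos λ, y = cos φ sin λ, z = sin φ).
The central angle between the endpoints is δ = arccos(p₁·p₂) ≈ 1.623 rad (93.0°). The total great-circle distance is δ·R ≈ 1.623 × 6371 ≈ 10342 km, so the target fraction is f = 4100/10342 ≈ 0.396.
Interpolate at f ≈ 0.396 with slerp weights a = sin((1−f)δ)/sin δ ≈ 0.831, b = sin(fδ)/sin δ ≈ 0.601.
p = a·p₁ + b·p₂ ≈ (0.863, 0.448, -0.232); φ = arcsin(p_z) ≈ -13.42°, λ = atan2(p_y, p_x) ≈ 27.44°.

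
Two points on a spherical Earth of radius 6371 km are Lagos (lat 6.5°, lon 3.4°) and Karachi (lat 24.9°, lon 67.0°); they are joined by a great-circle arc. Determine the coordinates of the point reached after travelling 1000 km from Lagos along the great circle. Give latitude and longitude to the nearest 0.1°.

≈ lat 10.2°, lon 11.7°

The haversine formula gives a central angle δ ≈ 1.106 rad (63.4°) between the endpoints. The total great-circle distance is δ·R ≈ 1.106 × 6371 ≈ 7045 km, so the target fraction is f = 1000/7045 ≈ 0.142.
Interpolate at f ≈ 0.142 with slerp weights a = sin((1−f)δ)/sin δ ≈ 0.909, b = sin(fδ)/sin δ ≈ 0.175.
p = a·p₁ + b·p₂ ≈ (0.964, 0.200, 0.177); φ = arcsin(p_z) ≈ 10.17°, λ = atan2(p_y, p_x) ≈ 11.70°.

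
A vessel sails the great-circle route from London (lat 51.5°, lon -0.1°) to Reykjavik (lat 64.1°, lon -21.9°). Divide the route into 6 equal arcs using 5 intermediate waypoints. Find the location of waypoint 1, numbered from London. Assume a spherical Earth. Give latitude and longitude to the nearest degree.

≈ lat 54°, lon -3°

From cos δ = sin φ₁ sin φ₂ + cos φ₁ cos φ₂ cos Δλ, the central angle is δ ≈ 0.296 rad (17.0°).
Interpolate at f = 1/6 with slerp weights a = sin((1−f)δ)/sin δ ≈ 0.837, b = sin(fδ)/sin δ ≈ 0.169.
p = a·p₁ + b·p₂ ≈ (0.590, -0.028, 0.807); φ = arcsin(p_z) ≈ 53.82°, λ = atan2(p_y, p_x) ≈ -2.76°.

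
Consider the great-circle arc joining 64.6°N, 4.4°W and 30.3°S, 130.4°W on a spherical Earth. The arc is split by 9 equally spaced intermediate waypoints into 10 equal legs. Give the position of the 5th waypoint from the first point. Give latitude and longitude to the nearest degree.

Convert each endpoint to a unit vector on the sphere (x = cos φ cos λ, y = cos φ sin λ, z = sin φ).
The central angle between the endpoints is δ = arccos(p₁·p₂) ≈ 2.310 rad (132.3°).
Interpolate at f = 5/10 with slerp weights a = sin((1−f)δ)/sin δ ≈ 1.237, b = sin(fδ)/sin δ ≈ 1.237.
p = a·p₁ + b·p₂ ≈ (-0.163, -0.854, 0.493); φ = arcsin(p_z) ≈ 29.57°, λ = atan2(p_y, p_x) ≈ -100.82°.

≈ 30°N, 101°W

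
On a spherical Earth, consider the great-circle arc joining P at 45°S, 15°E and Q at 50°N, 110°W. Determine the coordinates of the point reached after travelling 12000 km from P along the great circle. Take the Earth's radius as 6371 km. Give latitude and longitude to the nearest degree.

≈ 32°N, 68°W

The haversine formula gives a central angle δ ≈ 2.502 rad (143.4°) between the endpoints. The total great-circle distance is δ·R ≈ 2.502 × 6371 ≈ 15941 km, so the target fraction is f = 12000/15941 ≈ 0.753.
Interpolate at f ≈ 0.753 with slerp weights a = sin((1−f)δ)/sin δ ≈ 0.972, b = sin(fδ)/sin δ ≈ 1.594.
p = a·p₁ + b·p₂ ≈ (0.313, -0.785, 0.534); φ = arcsin(p_z) ≈ 32.30°, λ = atan2(p_y, p_x) ≈ -68.26°.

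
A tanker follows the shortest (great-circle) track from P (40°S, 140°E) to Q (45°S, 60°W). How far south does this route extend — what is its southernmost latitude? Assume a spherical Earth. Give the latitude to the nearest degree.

The great circle lies in the plane with unit normal n̂ = (p₁ × p₂)/|p₁ × p₂|.
Here n̂_z ≈ +0.186; the vertex latitude is φ_max = arccos|n̂_z| ≈ 79.3°.
Check via Clairaut: cos φ_max = |cos φ₁| · sin C = cos(40.0°)·sin(166.0°) ≈ 0.186, again giving ≈ 79.3°.

≈ 79°S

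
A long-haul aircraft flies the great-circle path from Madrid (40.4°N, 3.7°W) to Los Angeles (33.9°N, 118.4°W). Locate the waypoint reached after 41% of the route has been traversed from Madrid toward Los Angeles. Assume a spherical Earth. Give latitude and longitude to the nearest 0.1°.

≈ 54.7°N, 51.8°W

From cos δ = sin φ₁ sin φ₂ + cos φ₁ cos φ₂ cos Δλ, the central angle is δ ≈ 1.473 rad (84.4°).
Interpolate at f = 0.41 with slerp weights a = sin((1−f)δ)/sin δ ≈ 0.767, b = sin(fδ)/sin δ ≈ 0.571.
p = a·p₁ + b·p₂ ≈ (0.358, -0.454, 0.816); φ = arcsin(p_z) ≈ 54.66°, λ = atan2(p_y, p_x) ≈ -51.77°.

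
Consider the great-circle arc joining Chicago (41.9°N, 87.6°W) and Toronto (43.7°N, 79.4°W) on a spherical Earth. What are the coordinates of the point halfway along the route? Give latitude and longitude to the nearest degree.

Convert each endpoint to a unit vector on the sphere (x = cos φ cos λ, y = cos φ sin λ, z = sin φ).
The central angle between the endpoints is δ = arccos(p₁·p₂) ≈ 0.110 rad (6.3°).
Interpolate at f = 1/2 with slerp weights a = sin((1−f)δ)/sin δ ≈ 0.501, b = sin(fδ)/sin δ ≈ 0.501.
p = a·p₁ + b·p₂ ≈ (0.082, -0.728, 0.680); φ = arcsin(p_z) ≈ 42.87°, λ = atan2(p_y, p_x) ≈ -83.56°.

≈ 43°N, 84°W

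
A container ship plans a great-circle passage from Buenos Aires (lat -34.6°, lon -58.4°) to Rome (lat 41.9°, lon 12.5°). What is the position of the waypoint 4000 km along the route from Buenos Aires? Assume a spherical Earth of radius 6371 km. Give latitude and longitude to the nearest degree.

Convert each endpoint to a unit vector on the sphere (x = cos φ cos λ, y = cos φ sin λ, z = sin φ).
The central angle between the endpoints is δ = arccos(p₁·p₂) ≈ 1.751 rad (100.3°). The total great-circle distance is δ·R ≈ 1.751 × 6371 ≈ 11152 km, so the target fraction is f = 4000/11152 ≈ 0.359.
Interpolate at f ≈ 0.359 with slerp weights a = sin((1−f)δ)/sin δ ≈ 0.916, b = sin(fδ)/sin δ ≈ 0.597.
p = a·p₁ + b·p₂ ≈ (0.829, -0.546, -0.121); φ = arcsin(p_z) ≈ -6.98°, λ = atan2(p_y, p_x) ≈ -33.37°.

≈ lat -7°, lon -33°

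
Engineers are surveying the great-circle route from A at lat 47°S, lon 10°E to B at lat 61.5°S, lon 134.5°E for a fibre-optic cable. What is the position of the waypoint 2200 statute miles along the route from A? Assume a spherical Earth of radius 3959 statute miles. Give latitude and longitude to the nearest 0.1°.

From cos δ = sin φ₁ sin φ₂ + cos φ₁ cos φ₂ cos Δλ, the central angle is δ ≈ 1.095 rad (62.7°). The total great-circle distance is δ·R ≈ 1.095 × 3959 ≈ 4334 mi, so the target fraction is f = 2200/4334 ≈ 0.508.
Interpolate at f ≈ 0.508 with slerp weights a = sin((1−f)δ)/sin δ ≈ 0.577, b = sin(fδ)/sin δ ≈ 0.594.
p = a·p₁ + b·p₂ ≈ (0.189, 0.270, -0.944); φ = arcsin(p_z) ≈ -70.73°, λ = atan2(p_y, p_x) ≈ 55.00°.

≈ lat 70.7°S, lon 55.0°E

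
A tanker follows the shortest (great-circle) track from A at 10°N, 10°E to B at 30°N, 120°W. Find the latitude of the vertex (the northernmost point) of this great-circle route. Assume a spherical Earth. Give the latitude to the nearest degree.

The great circle lies in the plane with unit normal n̂ = (p₁ × p₂)/|p₁ × p₂|.
Here n̂_z ≈ -0.736; the vertex latitude is φ_max = arccos|n̂_z| ≈ 42.6°.

≈ 43°N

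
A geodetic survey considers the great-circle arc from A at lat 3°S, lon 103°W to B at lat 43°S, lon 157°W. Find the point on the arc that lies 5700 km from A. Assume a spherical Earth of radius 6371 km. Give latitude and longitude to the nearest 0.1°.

≈ lat 37.7°S, lon 144.2°W

From cos δ = sin φ₁ sin φ₂ + cos φ₁ cos φ₂ cos Δλ, the central angle is δ ≈ 1.087 rad (62.3°). The total great-circle distance is δ·R ≈ 1.087 × 6371 ≈ 6926 km, so the target fraction is f = 5700/6926 ≈ 0.823.
Interpolate at f ≈ 0.823 with slerp weights a = sin((1−f)δ)/sin δ ≈ 0.216, b = sin(fδ)/sin δ ≈ 0.881.
p = a·p₁ + b·p₂ ≈ (-0.642, -0.462, -0.612); φ = arcsin(p_z) ≈ -37.75°, λ = atan2(p_y, p_x) ≈ -144.24°.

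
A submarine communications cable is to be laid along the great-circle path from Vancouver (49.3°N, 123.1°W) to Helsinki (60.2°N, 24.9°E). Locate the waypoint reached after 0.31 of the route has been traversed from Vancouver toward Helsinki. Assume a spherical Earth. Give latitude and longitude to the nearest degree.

≈ 69°N, 107°W

From cos δ = sin φ₁ sin φ₂ + cos φ₁ cos φ₂ cos Δλ, the central angle is δ ≈ 1.178 rad (67.5°).
Interpolate at f = 0.31 with slerp weights a = sin((1−f)δ)/sin δ ≈ 0.786, b = sin(fδ)/sin δ ≈ 0.387.
p = a·p₁ + b·p₂ ≈ (-0.106, -0.349, 0.931); φ = arcsin(p_z) ≈ 68.64°, λ = atan2(p_y, p_x) ≈ -106.87°.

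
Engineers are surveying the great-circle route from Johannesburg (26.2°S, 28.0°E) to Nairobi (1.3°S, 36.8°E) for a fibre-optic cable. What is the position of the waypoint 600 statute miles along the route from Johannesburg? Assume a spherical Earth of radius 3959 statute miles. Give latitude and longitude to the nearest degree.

Write both endpoints as unit vectors p₁, p₂ with components (cos φ cos λ, cos φ sin λ, sin φ).
The central angle between the endpoints is δ = arccos(p₁·p₂) ≈ 0.459 rad (26.3°). The total great-circle distance is δ·R ≈ 0.459 × 3959 ≈ 1817 mi, so the target fraction is f = 600/1817 ≈ 0.330.
Interpolate at f ≈ 0.330 with slerp weights a = sin((1−f)δ)/sin δ ≈ 0.683, b = sin(fδ)/sin δ ≈ 0.341.
p = a·p₁ + b·p₂ ≈ (0.814, 0.492, -0.309); φ = arcsin(p_z) ≈ -18.02°, λ = atan2(p_y, p_x) ≈ 31.14°.

≈ 18°S, 31°E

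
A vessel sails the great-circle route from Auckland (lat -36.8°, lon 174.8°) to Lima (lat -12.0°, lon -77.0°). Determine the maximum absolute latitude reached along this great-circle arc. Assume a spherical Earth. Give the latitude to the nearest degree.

The great circle lies in the plane with unit normal n̂ = (p₁ × p₂)/|p₁ × p₂|.
Here n̂_z ≈ +0.749; the vertex latitude is φ_max = arccos|n̂_z| ≈ 41.5°.
Check via Clairaut: cos φ_max = |cos φ₁| · sin C = cos(36.8°)·sin(110.6°) ≈ 0.749, again giving ≈ 41.5°.

≈ -41°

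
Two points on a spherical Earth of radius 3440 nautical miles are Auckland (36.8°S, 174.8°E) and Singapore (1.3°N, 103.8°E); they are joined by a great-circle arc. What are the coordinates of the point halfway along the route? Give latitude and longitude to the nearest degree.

≈ 21°S, 135°E

Convert each endpoint to a unit vector on the sphere (x = cos φ cos λ, y = cos φ sin λ, z = sin φ).
The central angle between the endpoints is δ = arccos(p₁·p₂) ≈ 1.321 rad (75.7°).
Interpolate at f = 1/2 with slerp weights a = sin((1−f)δ)/sin δ ≈ 0.633, b = sin(fδ)/sin δ ≈ 0.633.
p = a·p₁ + b·p₂ ≈ (-0.656, 0.661, -0.365); φ = arcsin(p_z) ≈ -21.40°, λ = atan2(p_y, p_x) ≈ 134.79°.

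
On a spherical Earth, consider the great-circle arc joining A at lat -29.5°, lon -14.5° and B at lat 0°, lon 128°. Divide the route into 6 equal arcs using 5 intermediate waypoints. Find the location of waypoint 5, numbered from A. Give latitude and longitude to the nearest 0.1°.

≈ lat -15.0°, lon 111.3°

Write both endpoints as unit vectors p₁, p₂ with components (cos φ cos λ, cos φ sin λ, sin φ).
The central angle between the endpoints is δ = arccos(p₁·p₂) ≈ 2.333 rad (133.7°).
Interpolate at f = 5/6 with slerp weights a = sin((1−f)δ)/sin δ ≈ 0.524, b = sin(fδ)/sin δ ≈ 1.287.
p = a·p₁ + b·p₂ ≈ (-0.351, 0.900, -0.258); φ = arcsin(p_z) ≈ -14.96°, λ = atan2(p_y, p_x) ≈ 111.30°.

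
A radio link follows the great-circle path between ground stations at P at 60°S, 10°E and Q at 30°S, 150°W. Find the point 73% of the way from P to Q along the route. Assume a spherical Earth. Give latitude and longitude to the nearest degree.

The haversine formula gives a central angle δ ≈ 1.545 rad (88.5°) between the endpoints.
Interpolate at f = 0.73 with slerp weights a = sin((1−f)δ)/sin δ ≈ 0.405, b = sin(fδ)/sin δ ≈ 0.904.
p = a·p₁ + b·p₂ ≈ (-0.478, -0.356, -0.803); φ = arcsin(p_z) ≈ -53.40°, λ = atan2(p_y, p_x) ≈ -143.33°.

≈ 53°S, 143°W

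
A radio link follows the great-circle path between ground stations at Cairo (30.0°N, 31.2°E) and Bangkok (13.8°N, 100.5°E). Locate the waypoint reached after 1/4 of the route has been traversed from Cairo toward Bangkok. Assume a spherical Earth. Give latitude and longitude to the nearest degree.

≈ (29°N, 50°E)

Convert each endpoint to a unit vector on the sphere (x = cos φ cos λ, y = cos φ sin λ, z = sin φ).
The central angle between the endpoints is δ = arccos(p₁·p₂) ≈ 1.141 rad (65.4°).
Interpolate at f = 1/4 with slerp weights a = sin((1−f)δ)/sin δ ≈ 0.831, b = sin(fδ)/sin δ ≈ 0.310.
p = a·p₁ + b·p₂ ≈ (0.561, 0.668, 0.489); φ = arcsin(p_z) ≈ 29.29°, λ = atan2(p_y, p_x) ≈ 50.01°.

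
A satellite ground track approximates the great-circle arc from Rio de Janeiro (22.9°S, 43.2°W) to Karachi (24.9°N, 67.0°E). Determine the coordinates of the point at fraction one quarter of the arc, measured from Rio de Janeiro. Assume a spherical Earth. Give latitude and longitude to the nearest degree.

≈ 12°S, 15°W

Convert each endpoint to a unit vector on the sphere (x = cos φ cos λ, y = cos φ sin λ, z = sin φ).
The central angle between the endpoints is δ = arccos(p₁·p₂) ≈ 2.040 rad (116.9°).
Interpolate at f = 1/4 with slerp weights a = sin((1−f)δ)/sin δ ≈ 1.120, b = sin(fδ)/sin δ ≈ 0.547.
p = a·p₁ + b·p₂ ≈ (0.946, -0.249, -0.205); φ = arcsin(p_z) ≈ -11.86°, λ = atan2(p_y, p_x) ≈ -14.76°.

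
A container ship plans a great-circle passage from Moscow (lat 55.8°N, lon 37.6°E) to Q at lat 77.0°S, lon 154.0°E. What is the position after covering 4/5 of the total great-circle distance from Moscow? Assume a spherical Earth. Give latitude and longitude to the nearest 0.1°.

Convert each endpoint to a unit vector on the sphere (x = cos φ cos λ, y = cos φ sin λ, z = sin φ).
The central angle between the endpoints is δ = arccos(p₁·p₂) ≈ 2.610 rad (149.6°).
Interpolate at f = 4/5 with slerp weights a = sin((1−f)δ)/sin δ ≈ 0.984, b = sin(fδ)/sin δ ≈ 1.715.
p = a·p₁ + b·p₂ ≈ (0.091, 0.507, -0.857); φ = arcsin(p_z) ≈ -59.02°, λ = atan2(p_y, p_x) ≈ 79.77°.

≈ lat 59.0°S, lon 79.8°E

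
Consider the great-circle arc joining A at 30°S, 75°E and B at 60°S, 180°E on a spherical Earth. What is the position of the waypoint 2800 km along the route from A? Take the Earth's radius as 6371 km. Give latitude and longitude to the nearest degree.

Convert each endpoint to a unit vector on the sphere (x = cos φ cos λ, y = cos φ sin λ, z = sin φ).
The central angle between the endpoints is δ = arccos(p₁·p₂) ≈ 1.244 rad (71.3°). The total great-circle distance is δ·R ≈ 1.244 × 6371 ≈ 7926 km, so the target fraction is f = 2800/7926 ≈ 0.353.
Interpolate at f ≈ 0.353 with slerp weights a = sin((1−f)δ)/sin δ ≈ 0.761, b = sin(fδ)/sin δ ≈ 0.449.
p = a·p₁ + b·p₂ ≈ (-0.054, 0.636, -0.769); φ = arcsin(p_z) ≈ -50.30°, λ = atan2(p_y, p_x) ≈ 94.86°.

≈ 50°S, 95°E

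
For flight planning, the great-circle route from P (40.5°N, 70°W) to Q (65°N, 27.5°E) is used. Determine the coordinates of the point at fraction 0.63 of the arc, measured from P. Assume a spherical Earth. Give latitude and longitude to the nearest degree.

Convert each endpoint to a unit vector on the sphere (x = cos φ cos λ, y = cos φ sin λ, z = sin φ).
The central angle between the endpoints is δ = arccos(p₁·p₂) ≈ 0.992 rad (56.9°).
Interpolate at f = 0.63 with slerp weights a = sin((1−f)δ)/sin δ ≈ 0.429, b = sin(fδ)/sin δ ≈ 0.699.
p = a·p₁ + b·p₂ ≈ (0.374, -0.170, 0.912); φ = arcsin(p_z) ≈ 65.77°, λ = atan2(p_y, p_x) ≈ -24.47°.

≈ (66°N, 24°W)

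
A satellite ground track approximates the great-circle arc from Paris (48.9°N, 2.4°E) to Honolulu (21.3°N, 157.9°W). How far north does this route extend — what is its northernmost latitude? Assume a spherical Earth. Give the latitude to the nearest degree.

≈ 77°N

The great circle lies in the plane with unit normal n̂ = (p₁ × p₂)/|p₁ × p₂|.
Here n̂_z ≈ -0.217; the vertex latitude is φ_max = arccos|n̂_z| ≈ 77.5°.
Check via Clairaut: cos φ_max = |cos φ₁| · sin C = cos(48.9°)·sin(19.2°) ≈ 0.217, again giving ≈ 77.5°.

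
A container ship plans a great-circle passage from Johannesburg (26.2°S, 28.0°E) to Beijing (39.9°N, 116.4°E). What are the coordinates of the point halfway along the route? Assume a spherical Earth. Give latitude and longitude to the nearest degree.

Write both endpoints as unit vectors p₁, p₂ with components (cos φ cos λ, cos φ sin λ, sin φ).
The central angle between the endpoints is δ = arccos(p₁·p₂) ≈ 1.838 rad (105.3°).
Interpolate at f = 1/2 with slerp weights a = sin((1−f)δ)/sin δ ≈ 0.824, b = sin(fδ)/sin δ ≈ 0.824.
p = a·p₁ + b·p₂ ≈ (0.372, 0.914, 0.165); φ = arcsin(p_z) ≈ 9.49°, λ = atan2(p_y, p_x) ≈ 67.85°.

≈ 9°N, 68°E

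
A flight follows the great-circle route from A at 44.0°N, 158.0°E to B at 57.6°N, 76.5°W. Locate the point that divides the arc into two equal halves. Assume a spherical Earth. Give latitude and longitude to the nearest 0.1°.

Convert each endpoint to a unit vector on the sphere (x = cos φ cos λ, y = cos φ sin λ, z = sin φ).
The central angle between the endpoints is δ = arccos(p₁·p₂) ≈ 1.200 rad (68.7°).
Interpolate at f = 1/2 with slerp weights a = sin((1−f)δ)/sin δ ≈ 0.606, b = sin(fδ)/sin δ ≈ 0.606.
p = a·p₁ + b·p₂ ≈ (-0.328, -0.152, 0.932); φ = arcsin(p_z) ≈ 68.78°, λ = atan2(p_y, p_x) ≈ -155.10°.

≈ 68.8°N, 155.1°W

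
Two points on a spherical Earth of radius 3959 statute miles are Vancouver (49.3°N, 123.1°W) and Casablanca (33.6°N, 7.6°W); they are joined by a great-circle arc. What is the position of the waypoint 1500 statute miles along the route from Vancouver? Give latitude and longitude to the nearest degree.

≈ 59°N, 89°W

The haversine formula gives a central angle δ ≈ 1.384 rad (79.3°) between the endpoints. The total great-circle distance is δ·R ≈ 1.384 × 3959 ≈ 5479 mi, so the target fraction is f = 1500/5479 ≈ 0.274.
Interpolate at f ≈ 0.274 with slerp weights a = sin((1−f)δ)/sin δ ≈ 0.859, b = sin(fδ)/sin δ ≈ 0.376.
p = a·p₁ + b·p₂ ≈ (0.005, -0.511, 0.860); φ = arcsin(p_z) ≈ 59.28°, λ = atan2(p_y, p_x) ≈ -89.46°.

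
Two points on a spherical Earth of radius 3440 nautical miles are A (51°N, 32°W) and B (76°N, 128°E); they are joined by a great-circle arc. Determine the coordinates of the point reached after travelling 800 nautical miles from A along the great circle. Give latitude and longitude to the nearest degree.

The haversine formula gives a central angle δ ≈ 0.913 rad (52.3°) between the endpoints. The total great-circle distance is δ·R ≈ 0.913 × 3440 ≈ 3142 nmi, so the target fraction is f = 800/3142 ≈ 0.255.
Interpolate at f ≈ 0.255 with slerp weights a = sin((1−f)δ)/sin δ ≈ 0.795, b = sin(fδ)/sin δ ≈ 0.291.
p = a·p₁ + b·p₂ ≈ (0.381, -0.210, 0.900); φ = arcsin(p_z) ≈ 64.22°, λ = atan2(p_y, p_x) ≈ -28.82°.

≈ (64°N, 29°W)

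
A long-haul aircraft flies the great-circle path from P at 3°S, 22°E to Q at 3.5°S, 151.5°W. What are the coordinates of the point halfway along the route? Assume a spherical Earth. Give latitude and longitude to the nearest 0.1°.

Write both endpoints as unit vectors p₁, p₂ with components (cos φ cos λ, cos φ sin λ, sin φ).
The central angle between the endpoints is δ = arccos(p₁·p₂) ≈ 2.981 rad (170.8°).
Interpolate at f = 1/2 with slerp weights a = sin((1−f)δ)/sin δ ≈ 6.241, b = sin(fδ)/sin δ ≈ 6.241.
p = a·p₁ + b·p₂ ≈ (0.304, -0.638, -0.708); φ = arcsin(p_z) ≈ -45.05°, λ = atan2(p_y, p_x) ≈ -64.50°.

≈ 45.0°S, 64.5°W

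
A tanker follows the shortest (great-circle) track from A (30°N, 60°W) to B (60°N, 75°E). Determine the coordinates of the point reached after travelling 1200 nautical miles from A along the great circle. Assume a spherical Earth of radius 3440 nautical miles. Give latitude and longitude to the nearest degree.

From cos δ = sin φ₁ sin φ₂ + cos φ₁ cos φ₂ cos Δλ, the central angle is δ ≈ 1.444 rad (82.7°). The total great-circle distance is δ·R ≈ 1.444 × 3440 ≈ 4966 nmi, so the target fraction is f = 1200/4966 ≈ 0.242.
Interpolate at f ≈ 0.242 with slerp weights a = sin((1−f)δ)/sin δ ≈ 0.896, b = sin(fδ)/sin δ ≈ 0.345.
p = a·p₁ + b·p₂ ≈ (0.433, -0.506, 0.746); φ = arcsin(p_z) ≈ 48.28°, λ = atan2(p_y, p_x) ≈ -49.45°.

≈ (48°N, 49°W)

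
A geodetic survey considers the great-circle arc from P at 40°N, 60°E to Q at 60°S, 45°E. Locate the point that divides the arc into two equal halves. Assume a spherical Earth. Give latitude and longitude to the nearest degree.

Write both endpoints as unit vectors p₁, p₂ with components (cos φ cos λ, cos φ sin λ, sin φ).
The central angle between the endpoints is δ = arccos(p₁·p₂) ≈ 1.759 rad (100.8°).
Interpolate at f = 1/2 with slerp weights a = sin((1−f)δ)/sin δ ≈ 0.784, b = sin(fδ)/sin δ ≈ 0.784.
p = a·p₁ + b·p₂ ≈ (0.578, 0.797, -0.175); φ = arcsin(p_z) ≈ -10.08°, λ = atan2(p_y, p_x) ≈ 54.08°.

≈ 10°S, 54°E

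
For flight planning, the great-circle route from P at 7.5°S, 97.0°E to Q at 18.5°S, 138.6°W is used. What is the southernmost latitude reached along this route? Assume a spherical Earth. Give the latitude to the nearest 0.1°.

≈ 27.2°S

The great circle lies in the plane with unit normal n̂ = (p₁ × p₂)/|p₁ × p₂|.
Here n̂_z ≈ +0.890; the vertex latitude is φ_max = arccos|n̂_z| ≈ 27.2°.
Check via Clairaut: cos φ_max = |cos φ₁| · sin C = cos(7.5°)·sin(116.2°) ≈ 0.890, again giving ≈ 27.2°.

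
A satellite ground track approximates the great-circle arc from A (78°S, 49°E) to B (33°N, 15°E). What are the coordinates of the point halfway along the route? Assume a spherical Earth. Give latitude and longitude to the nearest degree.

≈ (23°S, 22°E)

Convert each endpoint to a unit vector on the sphere (x = cos φ cos λ, y = cos φ sin λ, z = sin φ).
The central angle between the endpoints is δ = arccos(p₁·p₂) ≈ 1.969 rad (112.8°).
Interpolate at f = 1/2 with slerp weights a = sin((1−f)δ)/sin δ ≈ 0.904, b = sin(fδ)/sin δ ≈ 0.904.
p = a·p₁ + b·p₂ ≈ (0.856, 0.338, -0.392); φ = arcsin(p_z) ≈ -23.07°, λ = atan2(p_y, p_x) ≈ 21.56°.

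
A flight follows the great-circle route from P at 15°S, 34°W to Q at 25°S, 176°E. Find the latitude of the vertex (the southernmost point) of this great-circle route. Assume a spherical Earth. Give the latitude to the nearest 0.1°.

≈ 54.9°S

The great circle lies in the plane with unit normal n̂ = (p₁ × p₂)/|p₁ × p₂|.
Here n̂_z ≈ -0.575; the vertex latitude is φ_max = arccos|n̂_z| ≈ 54.9°.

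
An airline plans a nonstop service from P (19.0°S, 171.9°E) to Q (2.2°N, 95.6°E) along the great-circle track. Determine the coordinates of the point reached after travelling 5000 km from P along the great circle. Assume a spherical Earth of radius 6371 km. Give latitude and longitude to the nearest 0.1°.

≈ (8.8°S, 126.6°E)

Convert each endpoint to a unit vector on the sphere (x = cos φ cos λ, y = cos φ sin λ, z = sin φ).
The central angle between the endpoints is δ = arccos(p₁·p₂) ≈ 1.358 rad (77.8°). The total great-circle distance is δ·R ≈ 1.358 × 6371 ≈ 8651 km, so the target fraction is f = 5000/8651 ≈ 0.578.
Interpolate at f ≈ 0.578 with slerp weights a = sin((1−f)δ)/sin δ ≈ 0.555, b = sin(fδ)/sin δ ≈ 0.723.
p = a·p₁ + b·p₂ ≈ (-0.590, 0.793, -0.153); φ = arcsin(p_z) ≈ -8.79°, λ = atan2(p_y, p_x) ≈ 126.64°.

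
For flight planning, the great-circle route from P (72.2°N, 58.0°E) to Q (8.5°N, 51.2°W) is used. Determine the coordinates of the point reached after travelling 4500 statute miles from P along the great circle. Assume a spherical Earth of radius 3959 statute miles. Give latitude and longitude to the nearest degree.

≈ (30°N, 44°W)

Convert each endpoint to a unit vector on the sphere (x = cos φ cos λ, y = cos φ sin λ, z = sin φ).
The central angle between the endpoints is δ = arccos(p₁·p₂) ≈ 1.529 rad (87.6°). The total great-circle distance is δ·R ≈ 1.529 × 3959 ≈ 6055 mi, so the target fraction is f = 4500/6055 ≈ 0.743.
Interpolate at f ≈ 0.743 with slerp weights a = sin((1−f)δ)/sin δ ≈ 0.383, b = sin(fδ)/sin δ ≈ 0.908.
p = a·p₁ + b·p₂ ≈ (0.625, -0.601, 0.499); φ = arcsin(p_z) ≈ 29.93°, λ = atan2(p_y, p_x) ≈ -43.87°.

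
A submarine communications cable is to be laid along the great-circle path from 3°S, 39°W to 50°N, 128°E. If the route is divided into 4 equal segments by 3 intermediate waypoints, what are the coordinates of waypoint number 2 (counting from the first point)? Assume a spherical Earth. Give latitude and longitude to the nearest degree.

≈ 61°N, 18°W

Write both endpoints as unit vectors p₁, p₂ with components (cos φ cos λ, cos φ sin λ, sin φ).
The central angle between the endpoints is δ = arccos(p₁·p₂) ≈ 2.299 rad (131.7°).
Interpolate at f = 2/4 with slerp weights a = sin((1−f)δ)/sin δ ≈ 1.223, b = sin(fδ)/sin δ ≈ 1.223.
p = a·p₁ + b·p₂ ≈ (0.465, -0.149, 0.873); φ = arcsin(p_z) ≈ 60.77°, λ = atan2(p_y, p_x) ≈ -17.78°.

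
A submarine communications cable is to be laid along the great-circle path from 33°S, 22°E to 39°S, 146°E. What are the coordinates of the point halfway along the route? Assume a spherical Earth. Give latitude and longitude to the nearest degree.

From cos δ = sin φ₁ sin φ₂ + cos φ₁ cos φ₂ cos Δλ, the central angle is δ ≈ 1.593 rad (91.2°).
Interpolate at f = 1/2 with slerp weights a = sin((1−f)δ)/sin δ ≈ 0.715, b = sin(fδ)/sin δ ≈ 0.715.
p = a·p₁ + b·p₂ ≈ (0.095, 0.535, -0.839); φ = arcsin(p_z) ≈ -57.06°, λ = atan2(p_y, p_x) ≈ 79.90°.

≈ 57°S, 80°E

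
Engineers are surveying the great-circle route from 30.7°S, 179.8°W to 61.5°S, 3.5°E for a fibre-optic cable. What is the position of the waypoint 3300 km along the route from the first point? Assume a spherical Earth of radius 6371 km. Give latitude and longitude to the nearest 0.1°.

Write both endpoints as unit vectors p₁, p₂ with components (cos φ cos λ, cos φ sin λ, sin φ).
The central angle between the endpoints is δ = arccos(p₁·p₂) ≈ 1.532 rad (87.8°). The total great-circle distance is δ·R ≈ 1.532 × 6371 ≈ 9759 km, so the target fraction is f = 3300/9759 ≈ 0.338.
Interpolate at f ≈ 0.338 with slerp weights a = sin((1−f)δ)/sin δ ≈ 0.849, b = sin(fδ)/sin δ ≈ 0.495.
p = a·p₁ + b·p₂ ≈ (-0.494, 0.012, -0.869); φ = arcsin(p_z) ≈ -60.36°, λ = atan2(p_y, p_x) ≈ 178.62°.

≈ 60.4°S, 178.6°E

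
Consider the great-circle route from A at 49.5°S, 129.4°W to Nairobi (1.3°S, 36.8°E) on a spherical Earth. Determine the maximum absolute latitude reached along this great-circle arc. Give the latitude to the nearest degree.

≈ 79°S

The great circle lies in the plane with unit normal n̂ = (p₁ × p₂)/|p₁ × p₂|.
Here n̂_z ≈ +0.196; the vertex latitude is φ_max = arccos|n̂_z| ≈ 78.7°.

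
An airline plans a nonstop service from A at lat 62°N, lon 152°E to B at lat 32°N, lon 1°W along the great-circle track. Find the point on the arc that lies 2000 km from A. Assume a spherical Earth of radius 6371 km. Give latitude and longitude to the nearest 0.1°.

≈ lat 76.8°N, lon 120.5°E

From cos δ = sin φ₁ sin φ₂ + cos φ₁ cos φ₂ cos Δλ, the central angle is δ ≈ 1.457 rad (83.5°). The total great-circle distance is δ·R ≈ 1.457 × 6371 ≈ 9285 km, so the target fraction is f = 2000/9285 ≈ 0.215.
Interpolate at f ≈ 0.215 with slerp weights a = sin((1−f)δ)/sin δ ≈ 0.916, b = sin(fδ)/sin δ ≈ 0.311.
p = a·p₁ + b·p₂ ≈ (-0.116, 0.197, 0.973); φ = arcsin(p_z) ≈ 76.77°, λ = atan2(p_y, p_x) ≈ 120.49°.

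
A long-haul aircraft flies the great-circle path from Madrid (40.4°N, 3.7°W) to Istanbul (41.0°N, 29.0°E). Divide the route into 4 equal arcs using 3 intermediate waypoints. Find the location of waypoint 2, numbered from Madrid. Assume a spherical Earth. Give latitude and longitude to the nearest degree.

Convert each endpoint to a unit vector on the sphere (x = cos φ cos λ, y = cos φ sin λ, z = sin φ).
The central angle between the endpoints is δ = arccos(p₁·p₂) ≈ 0.430 rad (24.7°).
Interpolate at f = 2/4 with slerp weights a = sin((1−f)δ)/sin δ ≈ 0.512, b = sin(fδ)/sin δ ≈ 0.512.
p = a·p₁ + b·p₂ ≈ (0.727, 0.162, 0.667); φ = arcsin(p_z) ≈ 41.87°, λ = atan2(p_y, p_x) ≈ 12.57°.

≈ 42°N, 13°E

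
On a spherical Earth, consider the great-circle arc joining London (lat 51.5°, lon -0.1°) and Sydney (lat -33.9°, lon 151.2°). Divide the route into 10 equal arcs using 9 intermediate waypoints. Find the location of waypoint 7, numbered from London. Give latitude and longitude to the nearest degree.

≈ lat 4°, lon 123°

The haversine formula gives a central angle δ ≈ 2.668 rad (152.8°) between the endpoints.
Interpolate at f = 7/10 with slerp weights a = sin((1−f)δ)/sin δ ≈ 1.572, b = sin(fδ)/sin δ ≈ 2.095.
p = a·p₁ + b·p₂ ≈ (-0.545, 0.836, 0.062); φ = arcsin(p_z) ≈ 3.53°, λ = atan2(p_y, p_x) ≈ 123.12°.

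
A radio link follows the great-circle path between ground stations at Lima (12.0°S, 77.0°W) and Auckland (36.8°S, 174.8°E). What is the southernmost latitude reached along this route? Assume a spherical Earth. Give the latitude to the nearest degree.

The great circle lies in the plane with unit normal n̂ = (p₁ × p₂)/|p₁ × p₂|.
Here n̂_z ≈ -0.749; the vertex latitude is φ_max = arccos|n̂_z| ≈ 41.5°.

≈ 41°S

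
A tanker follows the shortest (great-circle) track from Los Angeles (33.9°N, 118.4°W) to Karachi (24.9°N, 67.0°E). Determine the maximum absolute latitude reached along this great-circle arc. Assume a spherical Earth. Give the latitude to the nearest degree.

The great circle lies in the plane with unit normal n̂ = (p₁ × p₂)/|p₁ × p₂|.
Here n̂_z ≈ -0.083; the vertex latitude is φ_max = arccos|n̂_z| ≈ 85.3°.
Check via Clairaut: cos φ_max = |cos φ₁| · sin C = cos(33.9°)·sin(5.7°) ≈ 0.083, again giving ≈ 85.3°.

≈ 85°N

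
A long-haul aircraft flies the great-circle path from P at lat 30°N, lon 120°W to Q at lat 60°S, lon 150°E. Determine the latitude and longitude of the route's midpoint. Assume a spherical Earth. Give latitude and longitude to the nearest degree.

≈ lat 20°S, lon 150°W

From cos δ = sin φ₁ sin φ₂ + cos φ₁ cos φ₂ cos Δλ, the central angle is δ ≈ 2.019 rad (115.7°).
Interpolate at f = 1/2 with slerp weights a = sin((1−f)δ)/sin δ ≈ 0.939, b = sin(fδ)/sin δ ≈ 0.939.
p = a·p₁ + b·p₂ ≈ (-0.813, -0.470, -0.344); φ = arcsin(p_z) ≈ -20.10°, λ = atan2(p_y, p_x) ≈ -150.00°.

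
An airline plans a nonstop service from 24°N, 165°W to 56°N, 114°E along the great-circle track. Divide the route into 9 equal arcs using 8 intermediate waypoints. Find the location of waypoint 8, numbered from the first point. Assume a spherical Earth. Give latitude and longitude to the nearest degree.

≈ 56°N, 127°E

The haversine formula gives a central angle δ ≈ 1.141 rad (65.3°) between the endpoints.
Interpolate at f = 8/9 with slerp weights a = sin((1−f)δ)/sin δ ≈ 0.139, b = sin(fδ)/sin δ ≈ 0.934.
p = a·p₁ + b·p₂ ≈ (-0.335, 0.444, 0.831); φ = arcsin(p_z) ≈ 56.19°, λ = atan2(p_y, p_x) ≈ 127.03°.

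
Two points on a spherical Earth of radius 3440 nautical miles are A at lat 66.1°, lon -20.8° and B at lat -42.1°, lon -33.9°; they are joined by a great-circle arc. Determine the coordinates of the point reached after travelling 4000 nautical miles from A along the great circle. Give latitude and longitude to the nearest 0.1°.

≈ lat -0.2°, lon -30.2°

Write both endpoints as unit vectors p₁, p₂ with components (cos φ cos λ, cos φ sin λ, sin φ).
The central angle between the endpoints is δ = arccos(p₁·p₂) ≈ 1.897 rad (108.7°). The total great-circle distance is δ·R ≈ 1.897 × 3440 ≈ 6525 nmi, so the target fraction is f = 4000/6525 ≈ 0.613.
Interpolate at f ≈ 0.613 with slerp weights a = sin((1−f)δ)/sin δ ≈ 0.707, b = sin(fδ)/sin δ ≈ 0.969.
p = a·p₁ + b·p₂ ≈ (0.864, -0.503, -0.003); φ = arcsin(p_z) ≈ -0.18°, λ = atan2(p_y, p_x) ≈ -30.18°.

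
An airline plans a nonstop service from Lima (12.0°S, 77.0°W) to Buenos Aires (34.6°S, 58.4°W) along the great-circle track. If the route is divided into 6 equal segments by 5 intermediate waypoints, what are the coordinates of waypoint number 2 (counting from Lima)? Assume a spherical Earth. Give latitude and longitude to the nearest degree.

≈ 20°S, 71°W

Write both endpoints as unit vectors p₁, p₂ with components (cos φ cos λ, cos φ sin λ, sin φ).
The central angle between the endpoints is δ = arccos(p₁·p₂) ≈ 0.492 rad (28.2°).
Interpolate at f = 2/6 with slerp weights a = sin((1−f)δ)/sin δ ≈ 0.682, b = sin(fδ)/sin δ ≈ 0.346.
p = a·p₁ + b·p₂ ≈ (0.299, -0.892, -0.338); φ = arcsin(p_z) ≈ -19.76°, λ = atan2(p_y, p_x) ≈ -71.47°.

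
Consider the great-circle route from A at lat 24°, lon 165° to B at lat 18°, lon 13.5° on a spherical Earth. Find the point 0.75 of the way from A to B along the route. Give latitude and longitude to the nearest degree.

≈ lat 43°, lon 38°

Write both endpoints as unit vectors p₁, p₂ with components (cos φ cos λ, cos φ sin λ, sin φ).
The central angle between the endpoints is δ = arccos(p₁·p₂) ≈ 2.263 rad (129.6°).
Interpolate at f = 0.75 with slerp weights a = sin((1−f)δ)/sin δ ≈ 0.696, b = sin(fδ)/sin δ ≈ 1.288.
p = a·p₁ + b·p₂ ≈ (0.577, 0.451, 0.681); φ = arcsin(p_z) ≈ 42.93°, λ = atan2(p_y, p_x) ≈ 37.98°.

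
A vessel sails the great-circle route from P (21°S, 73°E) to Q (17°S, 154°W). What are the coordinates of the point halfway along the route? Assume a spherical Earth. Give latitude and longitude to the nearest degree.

Convert each endpoint to a unit vector on the sphere (x = cos φ cos λ, y = cos φ sin λ, z = sin φ).
The central angle between the endpoints is δ = arccos(p₁·p₂) ≈ 2.099 rad (120.3°).
Interpolate at f = 1/2 with slerp weights a = sin((1−f)δ)/sin δ ≈ 1.004, b = sin(fδ)/sin δ ≈ 1.004.
p = a·p₁ + b·p₂ ≈ (-0.589, 0.476, -0.653); φ = arcsin(p_z) ≈ -40.80°, λ = atan2(p_y, p_x) ≈ 141.08°.

≈ (41°S, 141°E)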